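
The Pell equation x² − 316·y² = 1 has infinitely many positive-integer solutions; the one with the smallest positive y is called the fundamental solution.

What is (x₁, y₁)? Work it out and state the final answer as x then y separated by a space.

12799 720

[17; 1,3,2,8,2,3,1,34] for √316; ℓ=8 ⇒ convergent index 7
k=0  a_k=17  p_k/q_k = 17/1
k=1  a_k=1  p_k/q_k = 18/1
k=2  a_k=3  p_k/q_k = 71/4
…
k=4  a_k=8  p_k/q_k = 1351/76
k=5  a_k=2  p_k/q_k = 2862/161
k=6  a_k=3  p_k/q_k = 9937/559
k=7  a_k=1  p_k/q_k = 12799/720
fundamental: x₁=12799, y₁=720  (since 163814401 − 316·518400 = 1)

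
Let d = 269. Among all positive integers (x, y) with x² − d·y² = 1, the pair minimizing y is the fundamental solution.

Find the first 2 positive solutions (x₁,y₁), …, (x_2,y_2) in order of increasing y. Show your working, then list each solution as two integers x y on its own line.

13449 820
361751201 22056360

√269 → a₀=16, period (2,2,32); ℓ=3 odd so k=5
k=0  a_k=16  p_k/q_k = 16/1
k=1  a_k=2  p_k/q_k = 33/2
k=2  a_k=2  p_k/q_k = 82/5
…
k=4  a_k=2  p_k/q_k = 5396/329
k=5  a_k=2  p_k/q_k = 13449/820
fundamental: x₁=13449, y₁=820  (since 180875601 − 269·672400 = 1)
(x_2, y_2) = (13449·13449 + 269·820·820, 13449·820 + 820·13449) = (361751201, 22056360)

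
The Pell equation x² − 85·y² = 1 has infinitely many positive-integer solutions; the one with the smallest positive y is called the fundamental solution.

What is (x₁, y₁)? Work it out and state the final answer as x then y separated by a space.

√85 → a₀=9, period (4,1,1,4,18); ℓ=5 odd so k=9
k=0  a_k=9  p_k/q_k = 9/1
…
k=3  a_k=1  p_k/q_k = 83/9
…
k=5  a_k=18  p_k/q_k = 6887/747
k=6  a_k=4  p_k/q_k = 27926/3029
…
k=8  a_k=1  p_k/q_k = 62739/6805
k=9  a_k=4  p_k/q_k = 285769/30996
fundamental: x₁=285769, y₁=30996  (since 81663921361 − 85·960752016 = 1)

285769 30996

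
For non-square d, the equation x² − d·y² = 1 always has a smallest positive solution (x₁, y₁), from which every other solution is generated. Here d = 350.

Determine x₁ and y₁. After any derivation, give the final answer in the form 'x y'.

√350 → a₀=18, period (1,2,2,2,1,36); ℓ=6 even so k=5
i=0: a=18 ⇒ p=18, q=1
i=1: a=1 ⇒ p=19, q=1
…
i=3: a=2 ⇒ p=131, q=7
i=4: a=2 ⇒ p=318, q=17
i=5: a=1 ⇒ p=449, q=24
(x₁, y₁) = (449, 24);  449² − 350·24² = 1 ✓

449 24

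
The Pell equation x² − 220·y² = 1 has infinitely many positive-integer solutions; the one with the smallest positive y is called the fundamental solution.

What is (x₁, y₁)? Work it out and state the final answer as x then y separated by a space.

[14; 1,4,1,28] for √220; ℓ=4 ⇒ convergent index 3
step 0: (14, 1)  from 14·(1,0) + (0,1)
…
step 2: (74, 5)  from 4·(15,1) + (14,1)
step 3: (89, 6)  from 1·(74,5) + (15,1)
(x₁, y₁) = (89, 6);  89² − 220·6² = 1 ✓

89 6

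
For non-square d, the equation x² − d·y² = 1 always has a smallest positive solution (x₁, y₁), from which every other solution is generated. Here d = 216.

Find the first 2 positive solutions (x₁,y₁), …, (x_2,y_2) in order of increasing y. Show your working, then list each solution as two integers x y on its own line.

[14; 1,2,3,2,1,28] for √216; ℓ=6 ⇒ convergent index 5
i=0: a=14 ⇒ p=14, q=1
i=1: a=1 ⇒ p=15, q=1
i=2: a=2 ⇒ p=44, q=3
…
i=4: a=2 ⇒ p=338, q=23
i=5: a=1 ⇒ p=485, q=33
fundamental: x₁=485, y₁=33  (since 235225 − 216·1089 = 1)
(485+33√216)^2 = 470449 + 32010√216

485 33
470449 32010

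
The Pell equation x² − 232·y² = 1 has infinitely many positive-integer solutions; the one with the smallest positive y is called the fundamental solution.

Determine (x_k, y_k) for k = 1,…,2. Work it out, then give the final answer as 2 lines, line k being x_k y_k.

19603 1287
768555217 50458122

[15; 4,3,7,3,4,30] for √232; ℓ=6 ⇒ convergent index 5
step 0: (15, 1)  from 15·(1,0) + (0,1)
…
step 2: (198, 13)  from 3·(61,4) + (15,1)
step 3: (1447, 95)  from 7·(198,13) + (61,4)
step 4: (4539, 298)  from 3·(1447,95) + (198,13)
step 5: (19603, 1287)  from 4·(4539,298) + (1447,95)
→ (19603, 1287).  Check: 19603²=384277609, 232·1287²=384277608, difference 1.
(x_2, y_2) = (19603·19603 + 232·1287·1287, 19603·1287 + 1287·19603) = (768555217, 50458122)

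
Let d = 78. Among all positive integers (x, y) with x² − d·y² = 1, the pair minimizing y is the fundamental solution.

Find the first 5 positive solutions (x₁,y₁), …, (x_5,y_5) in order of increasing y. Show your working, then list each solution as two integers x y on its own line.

53 6
5617 636
595349 67410
63101377 7144824
6688150613 757283934

√78 → a₀=8, period (1,4,1,16); ℓ=4 even so k=3
a_0=8:  p_0=8·1+0=8,  q_0=8·0+1=1
…
a_2=4:  p_2=4·9+8=44,  q_2=4·1+1=5
a_3=1:  p_3=1·44+9=53,  q_3=1·5+1=6
fundamental: x₁=53, y₁=6  (since 2809 − 78·36 = 1)
(x_2, y_2) = (53·53 + 78·6·6, 53·6 + 6·53) = (5617, 636)
(x_3, y_3) = (53·5617 + 78·6·636, 53·636 + 6·5617) = (595349, 67410)
(x_4, y_4) = (53·595349 + 78·6·67410, 53·67410 + 6·595349) = (63101377, 7144824)
(x_5, y_5) = (53·63101377 + 78·6·7144824, 53·7144824 + 6·63101377) = (6688150613, 757283934)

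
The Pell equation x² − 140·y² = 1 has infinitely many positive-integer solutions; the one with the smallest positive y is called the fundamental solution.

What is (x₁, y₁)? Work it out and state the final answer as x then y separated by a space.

√140 = [11; 1,4,1,22, …], period ℓ=4 (even) → k=3
i=0: a=11 ⇒ p=11, q=1
…
i=2: a=4 ⇒ p=59, q=5
i=3: a=1 ⇒ p=71, q=6
→ (71, 6).  Check: 71²=5041, 140·6²=5040, difference 1.

71 6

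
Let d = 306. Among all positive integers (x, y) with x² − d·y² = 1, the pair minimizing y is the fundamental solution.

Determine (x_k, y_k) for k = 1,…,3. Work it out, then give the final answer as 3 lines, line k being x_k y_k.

35 2
2449 140
171395 9798

√306 → a₀=17, period (2,34); ℓ=2 even so k=1
a_0=17:  p_0=17·1+0=17,  q_0=17·0+1=1
a_1=2:  p_1=2·17+1=35,  q_1=2·1+0=2
(x₁, y₁) = (35, 2);  35² − 306·2² = 1 ✓
n=2: (35,2)∘(35,2) = (35·35+306·2·2, 35·2+2·35) = (2449,140)
n=3: (2449,140)∘(35,2) = (35·2449+306·2·140, 35·140+2·2449) = (171395,9798)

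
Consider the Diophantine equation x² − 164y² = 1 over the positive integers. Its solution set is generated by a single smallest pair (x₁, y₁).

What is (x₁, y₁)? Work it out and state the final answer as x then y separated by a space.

[12; 1,4,6,4,1,24] for √164; ℓ=6 ⇒ convergent index 5
k=0  a_k=12  p_k/q_k = 12/1
…
k=2  a_k=4  p_k/q_k = 64/5
k=3  a_k=6  p_k/q_k = 397/31
k=4  a_k=4  p_k/q_k = 1652/129
k=5  a_k=1  p_k/q_k = 2049/160
(x₁, y₁) = (2049, 160);  2049² − 164·160² = 1 ✓

2049 160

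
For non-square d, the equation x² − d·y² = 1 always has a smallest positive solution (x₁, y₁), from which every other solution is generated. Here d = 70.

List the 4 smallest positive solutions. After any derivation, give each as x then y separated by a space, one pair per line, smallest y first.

[8; 2,1,2,1,2,16] for √70; ℓ=6 ⇒ convergent index 5
a_0=8:  p_0=8·1+0=8,  q_0=8·0+1=1
…
a_3=2:  p_3=2·25+17=67,  q_3=2·3+2=8
a_4=1:  p_4=1·67+25=92,  q_4=1·8+3=11
a_5=2:  p_5=2·92+67=251,  q_5=2·11+8=30
→ (251, 30).  Check: 251²=63001, 70·30²=63000, difference 1.
n=2: (251,30)∘(251,30) = (251·251+70·30·30, 251·30+30·251) = (126001,15060)
n=3: (126001,15060)∘(251,30) = (251·126001+70·30·15060, 251·15060+30·126001) = (63252251,7560090)
n=4: (63252251,7560090)∘(251,30) = (251·63252251+70·30·7560090, 251·7560090+30·63252251) = (31752504001,3795150120)

251 30
126001 15060
63252251 7560090
31752504001 3795150120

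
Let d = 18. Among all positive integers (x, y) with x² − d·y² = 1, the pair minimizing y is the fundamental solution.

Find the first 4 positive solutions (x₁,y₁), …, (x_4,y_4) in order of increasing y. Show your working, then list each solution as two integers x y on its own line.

√18 = [4; 4,8, …], period ℓ=2 (even) → k=1
a_0=4:  p_0=4·1+0=4,  q_0=4·0+1=1
a_1=4:  p_1=4·4+1=17,  q_1=4·1+0=4
→ (17, 4).  Check: 17²=289, 18·4²=288, difference 1.
(17+4√18)^2 = 577 + 136√18
(17+4√18)^3 = 19601 + 4620√18
(17+4√18)^4 = 665857 + 156944√18

17 4
577 136
19601 4620
665857 156944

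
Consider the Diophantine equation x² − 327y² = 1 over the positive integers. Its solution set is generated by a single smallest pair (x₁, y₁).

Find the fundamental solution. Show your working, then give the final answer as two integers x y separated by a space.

√327 → a₀=18, period (12,36); ℓ=2 even so k=1
k=0  a_k=18  p_k/q_k = 18/1
k=1  a_k=12  p_k/q_k = 217/12
(x₁, y₁) = (217, 12);  217² − 327·12² = 1 ✓

217 12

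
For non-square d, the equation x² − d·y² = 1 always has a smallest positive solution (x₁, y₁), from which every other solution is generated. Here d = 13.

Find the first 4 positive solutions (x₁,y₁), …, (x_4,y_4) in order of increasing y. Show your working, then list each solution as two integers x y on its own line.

649 180
842401 233640
1093435849 303264540
1419278889601 393637139280

√13 → a₀=3, period (1,1,1,1,6); ℓ=5 odd so k=9
k=0  a_k=3  p_k/q_k = 3/1
…
k=2  a_k=1  p_k/q_k = 7/2
k=3  a_k=1  p_k/q_k = 11/3
…
k=7  a_k=1  p_k/q_k = 256/71
k=8  a_k=1  p_k/q_k = 393/109
k=9  a_k=1  p_k/q_k = 649/180
→ (649, 180).  Check: 649²=421201, 13·180²=421200, difference 1.
n=2: (649,180)∘(649,180) = (649·649+13·180·180, 649·180+180·649) = (842401,233640)
n=3: (842401,233640)∘(649,180) = (649·842401+13·180·233640, 649·233640+180·842401) = (1093435849,303264540)
n=4: (1093435849,303264540)∘(649,180) = (649·1093435849+13·180·303264540, 649·303264540+180·1093435849) = (1419278889601,393637139280)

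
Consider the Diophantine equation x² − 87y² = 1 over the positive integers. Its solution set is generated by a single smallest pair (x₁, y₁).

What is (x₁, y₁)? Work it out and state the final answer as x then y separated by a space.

√87 → a₀=9, period (3,18); ℓ=2 even so k=1
step 0: (9, 1)  from 9·(1,0) + (0,1)
step 1: (28, 3)  from 3·(9,1) + (1,0)
(x₁, y₁) = (28, 3);  28² − 87·3² = 1 ✓

28 3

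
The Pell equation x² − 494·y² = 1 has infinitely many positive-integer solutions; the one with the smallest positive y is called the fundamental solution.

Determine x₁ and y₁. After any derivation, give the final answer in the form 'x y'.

√494 = [22; 4,2,2,1,2,1,2,2,4,44, …], period ℓ=10 (even) → k=9
step 0: (22, 1)  from 22·(1,0) + (0,1)
…
step 4: (689, 31)  from 1·(489,22) + (200,9)
…
step 7: (6979, 314)  from 2·(2556,115) + (1867,84)
step 8: (16514, 743)  from 2·(6979,314) + (2556,115)
step 9: (73035, 3286)  from 4·(16514,743) + (6979,314)
(x₁, y₁) = (73035, 3286);  73035² − 494·3286² = 1 ✓

73035 3286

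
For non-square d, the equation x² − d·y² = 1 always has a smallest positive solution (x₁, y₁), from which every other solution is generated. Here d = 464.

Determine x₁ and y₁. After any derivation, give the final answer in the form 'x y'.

√464 → a₀=21, period (1,1,5,1,1,1,5,1,1,42); ℓ=10 even so k=9
k=0  a_k=21  p_k/q_k = 21/1
k=1  a_k=1  p_k/q_k = 22/1
k=2  a_k=1  p_k/q_k = 43/2
k=3  a_k=5  p_k/q_k = 237/11
…
k=5  a_k=1  p_k/q_k = 517/24
k=6  a_k=1  p_k/q_k = 797/37
k=7  a_k=5  p_k/q_k = 4502/209
k=8  a_k=1  p_k/q_k = 5299/246
k=9  a_k=1  p_k/q_k = 9801/455
(x₁, y₁) = (9801, 455);  9801² − 464·455² = 1 ✓

9801 455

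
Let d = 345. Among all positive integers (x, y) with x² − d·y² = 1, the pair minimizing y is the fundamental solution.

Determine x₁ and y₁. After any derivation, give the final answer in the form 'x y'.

6761 364

d=345: √d = [18; 1,1,2,1,6,1,2,1,1,36] (ℓ=10, even), read p_9/q_9
a_0=18:  p_0=18·1+0=18,  q_0=18·0+1=1
…
a_2=1:  p_2=1·19+18=37,  q_2=1·1+1=2
a_3=2:  p_3=2·37+19=93,  q_3=2·2+1=5
a_4=1:  p_4=1·93+37=130,  q_4=1·5+2=7
a_5=6:  p_5=6·130+93=873,  q_5=6·7+5=47
a_6=1:  p_6=1·873+130=1003,  q_6=1·47+7=54
a_7=2:  p_7=2·1003+873=2879,  q_7=2·54+47=155
a_8=1:  p_8=1·2879+1003=3882,  q_8=1·155+54=209
a_9=1:  p_9=1·3882+2879=6761,  q_9=1·209+155=364
(x₁, y₁) = (6761, 364);  6761² − 345·364² = 1 ✓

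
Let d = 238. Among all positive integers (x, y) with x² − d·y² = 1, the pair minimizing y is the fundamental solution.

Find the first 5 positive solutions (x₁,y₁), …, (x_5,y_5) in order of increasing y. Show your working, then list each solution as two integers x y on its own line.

[15; 2,2,1,14,1,2,2,30] for √238; ℓ=8 ⇒ convergent index 7
a_0=15:  p_0=15·1+0=15,  q_0=15·0+1=1
a_1=2:  p_1=2·15+1=31,  q_1=2·1+0=2
a_2=2:  p_2=2·31+15=77,  q_2=2·2+1=5
a_3=1:  p_3=1·77+31=108,  q_3=1·5+2=7
…
a_6=2:  p_6=2·1697+1589=4983,  q_6=2·110+103=323
a_7=2:  p_7=2·4983+1697=11663,  q_7=2·323+110=756
fundamental: x₁=11663, y₁=756  (since 136025569 − 238·571536 = 1)
(11663+756√238)^2 = 272051137 + 17634456√238
(11663+756√238)^3 = 6345864809999 + 411341319900√238
(11663+756√238)^4 = 148023642285985537 + 9594947610352944√238
(11663+756√238)^5 = 3452799473617033826063 + 223811747547751451844√238

11663 756
272051137 17634456
6345864809999 411341319900
148023642285985537 9594947610352944
3452799473617033826063 223811747547751451844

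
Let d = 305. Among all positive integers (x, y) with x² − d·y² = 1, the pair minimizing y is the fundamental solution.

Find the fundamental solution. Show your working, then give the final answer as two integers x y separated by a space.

√305 → a₀=17, period (2,6,2,34); ℓ=4 even so k=3
a_0=17:  p_0=17·1+0=17,  q_0=17·0+1=1
…
a_2=6:  p_2=6·35+17=227,  q_2=6·2+1=13
a_3=2:  p_3=2·227+35=489,  q_3=2·13+2=28
→ (489, 28).  Check: 489²=239121, 305·28²=239120, difference 1.

489 28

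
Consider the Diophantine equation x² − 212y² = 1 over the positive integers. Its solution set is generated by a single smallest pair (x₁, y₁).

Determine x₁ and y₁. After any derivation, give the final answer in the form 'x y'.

√212 = [14; 1,1,3,1,1,…,1,1,28, …], period ℓ=14 (even) → k=13
a_0=14:  p_0=14·1+0=14,  q_0=14·0+1=1
a_1=1:  p_1=1·14+1=15,  q_1=1·1+0=1
a_2=1:  p_2=1·15+14=29,  q_2=1·1+1=2
a_3=3:  p_3=3·29+15=102,  q_3=3·2+1=7
a_4=1:  p_4=1·102+29=131,  q_4=1·7+2=9
…
a_6=1:  p_6=1·233+131=364,  q_6=1·16+9=25
a_7=6:  p_7=6·364+233=2417,  q_7=6·25+16=166
a_8=1:  p_8=1·2417+364=2781,  q_8=1·166+25=191
a_9=1:  p_9=1·2781+2417=5198,  q_9=1·191+166=357
a_10=1:  p_10=1·5198+2781=7979,  q_10=1·357+191=548
a_11=3:  p_11=3·7979+5198=29135,  q_11=3·548+357=2001
a_12=1:  p_12=1·29135+7979=37114,  q_12=1·2001+548=2549
a_13=1:  p_13=1·37114+29135=66249,  q_13=1·2549+2001=4550
→ (66249, 4550).  Check: 66249²=4388930001, 212·4550²=4388930000, difference 1.

66249 4550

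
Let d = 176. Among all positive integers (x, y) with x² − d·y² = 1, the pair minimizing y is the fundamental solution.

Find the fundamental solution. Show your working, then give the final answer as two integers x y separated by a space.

199 15

[13; 3,1,3,26] for √176; ℓ=4 ⇒ convergent index 3
step 0: (13, 1)  from 13·(1,0) + (0,1)
step 1: (40, 3)  from 3·(13,1) + (1,0)
step 2: (53, 4)  from 1·(40,3) + (13,1)
step 3: (199, 15)  from 3·(53,4) + (40,3)
→ (199, 15).  Check: 199²=39601, 176·15²=39600, difference 1.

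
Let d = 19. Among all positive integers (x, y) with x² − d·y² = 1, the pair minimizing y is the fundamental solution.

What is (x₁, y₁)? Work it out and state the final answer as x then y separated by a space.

170 39

d=19: √d = [4; 2,1,3,1,2,8] (ℓ=6, even), read p_5/q_5
step 0: (4, 1)  from 4·(1,0) + (0,1)
…
step 4: (61, 14)  from 1·(48,11) + (13,3)
step 5: (170, 39)  from 2·(61,14) + (48,11)
→ (170, 39).  Check: 170²=28900, 19·39²=28899, difference 1.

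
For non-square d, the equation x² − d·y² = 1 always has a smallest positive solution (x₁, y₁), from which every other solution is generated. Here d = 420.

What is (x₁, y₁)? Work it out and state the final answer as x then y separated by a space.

[20; 2,40] for √420; ℓ=2 ⇒ convergent index 1
i=0: a=20 ⇒ p=20, q=1
i=1: a=2 ⇒ p=41, q=2
→ (41, 2).  Check: 41²=1681, 420·2²=1680, difference 1.

41 2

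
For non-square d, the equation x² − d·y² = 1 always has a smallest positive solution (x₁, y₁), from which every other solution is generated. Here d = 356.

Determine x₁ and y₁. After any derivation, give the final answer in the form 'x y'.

500001 26500

√356 → a₀=18, period (1,6,1,1,2,…,6,1,36); ℓ=14 even so k=13
a_0=18:  p_0=18·1+0=18,  q_0=18·0+1=1
a_1=1:  p_1=1·18+1=19,  q_1=1·1+0=1
…
a_3=1:  p_3=1·132+19=151,  q_3=1·7+1=8
a_4=1:  p_4=1·151+132=283,  q_4=1·8+7=15
a_5=2:  p_5=2·283+151=717,  q_5=2·15+8=38
a_6=1:  p_6=1·717+283=1000,  q_6=1·38+15=53
a_7=8:  p_7=8·1000+717=8717,  q_7=8·53+38=462
a_8=1:  p_8=1·8717+1000=9717,  q_8=1·462+53=515
a_9=2:  p_9=2·9717+8717=28151,  q_9=2·515+462=1492
a_10=1:  p_10=1·28151+9717=37868,  q_10=1·1492+515=2007
a_11=1:  p_11=1·37868+28151=66019,  q_11=1·2007+1492=3499
a_12=6:  p_12=6·66019+37868=433982,  q_12=6·3499+2007=23001
a_13=1:  p_13=1·433982+66019=500001,  q_13=1·23001+3499=26500
→ (500001, 26500).  Check: 500001²=250001000001, 356·26500²=250001000000, difference 1.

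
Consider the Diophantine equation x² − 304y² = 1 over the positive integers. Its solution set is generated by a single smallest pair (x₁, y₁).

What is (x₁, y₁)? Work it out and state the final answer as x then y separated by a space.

57799 3315

√304 → a₀=17, period (2,3,2,1,1,1,1,1,2,3,2,34); ℓ=12 even so k=11
i=0: a=17 ⇒ p=17, q=1
i=1: a=2 ⇒ p=35, q=2
…
i=3: a=2 ⇒ p=279, q=16
…
i=5: a=1 ⇒ p=680, q=39
i=6: a=1 ⇒ p=1081, q=62
i=7: a=1 ⇒ p=1761, q=101
…
i=9: a=2 ⇒ p=7445, q=427
i=10: a=3 ⇒ p=25177, q=1444
i=11: a=2 ⇒ p=57799, q=3315
fundamental: x₁=57799, y₁=3315  (since 3340724401 − 304·10989225 = 1)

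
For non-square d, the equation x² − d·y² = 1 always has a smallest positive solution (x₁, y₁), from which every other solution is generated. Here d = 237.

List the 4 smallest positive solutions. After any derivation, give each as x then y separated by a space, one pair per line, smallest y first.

d=237: √d = [15; 2,1,1,7,10,7,1,1,2,30] (ℓ=10, even), read p_9/q_9
k=0  a_k=15  p_k/q_k = 15/1
k=1  a_k=2  p_k/q_k = 31/2
k=2  a_k=1  p_k/q_k = 46/3
k=3  a_k=1  p_k/q_k = 77/5
…
k=5  a_k=10  p_k/q_k = 5927/385
k=6  a_k=7  p_k/q_k = 42074/2733
k=7  a_k=1  p_k/q_k = 48001/3118
k=8  a_k=1  p_k/q_k = 90075/5851
k=9  a_k=2  p_k/q_k = 228151/14820
(x₁, y₁) = (228151, 14820);  228151² − 237·14820² = 1 ✓
(228151+14820√237)^2 = 104105757601 + 6762395640√237
(228151+14820√237)^3 = 47503665404623351 + 3085694655308460√237
(228151+14820√237)^4 = 21676017531356338550401 + 1408008642599798519280√237

228151 14820
104105757601 6762395640
47503665404623351 3085694655308460
21676017531356338550401 1408008642599798519280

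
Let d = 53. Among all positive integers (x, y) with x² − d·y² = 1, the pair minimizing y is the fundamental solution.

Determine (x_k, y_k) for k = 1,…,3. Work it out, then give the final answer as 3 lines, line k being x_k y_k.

66249 9100
8777860001 1205731800
1163048894346249 159757052027300

√53 = [7; 3,1,1,3,14, …], period ℓ=5 (odd) → k=9
a_0=7:  p_0=7·1+0=7,  q_0=7·0+1=1
a_1=3:  p_1=3·7+1=22,  q_1=3·1+0=3
a_2=1:  p_2=1·22+7=29,  q_2=1·3+1=4
a_3=1:  p_3=1·29+22=51,  q_3=1·4+3=7
a_4=3:  p_4=3·51+29=182,  q_4=3·7+4=25
…
a_6=3:  p_6=3·2599+182=7979,  q_6=3·357+25=1096
a_7=1:  p_7=1·7979+2599=10578,  q_7=1·1096+357=1453
a_8=1:  p_8=1·10578+7979=18557,  q_8=1·1453+1096=2549
a_9=3:  p_9=3·18557+10578=66249,  q_9=3·2549+1453=9100
(x₁, y₁) = (66249, 9100);  66249² − 53·9100² = 1 ✓
(x_2, y_2) = (66249·66249 + 53·9100·9100, 66249·9100 + 9100·66249) = (8777860001, 1205731800)
(x_3, y_3) = (66249·8777860001 + 53·9100·1205731800, 66249·1205731800 + 9100·8777860001) = (1163048894346249, 159757052027300)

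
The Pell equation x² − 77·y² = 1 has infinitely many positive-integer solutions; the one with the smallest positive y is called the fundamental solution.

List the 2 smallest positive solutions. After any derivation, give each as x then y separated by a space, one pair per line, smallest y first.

351 40
246401 28080

d=77: √d = [8; 1,3,2,3,1,16] (ℓ=6, even), read p_5/q_5
k=0  a_k=8  p_k/q_k = 8/1
k=1  a_k=1  p_k/q_k = 9/1
…
k=3  a_k=2  p_k/q_k = 79/9
k=4  a_k=3  p_k/q_k = 272/31
k=5  a_k=1  p_k/q_k = 351/40
fundamental: x₁=351, y₁=40  (since 123201 − 77·1600 = 1)
n=2: (351,40)∘(351,40) = (351·351+77·40·40, 351·40+40·351) = (246401,28080)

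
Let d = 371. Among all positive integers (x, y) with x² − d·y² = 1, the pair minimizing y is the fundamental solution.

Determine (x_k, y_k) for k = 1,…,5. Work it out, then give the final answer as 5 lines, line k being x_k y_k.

√371 = [19; 3,1,4,1,3,38, …], period ℓ=6 (even) → k=5
k=0  a_k=19  p_k/q_k = 19/1
…
k=2  a_k=1  p_k/q_k = 77/4
k=3  a_k=4  p_k/q_k = 366/19
k=4  a_k=1  p_k/q_k = 443/23
k=5  a_k=3  p_k/q_k = 1695/88
(x₁, y₁) = (1695, 88);  1695² − 371·88² = 1 ✓
(x_2, y_2) = (1695·1695 + 371·88·88, 1695·88 + 88·1695) = (5746049, 298320)
(x_3, y_3) = (1695·5746049 + 371·88·298320, 1695·298320 + 88·5746049) = (19479104415, 1011304712)
(x_4, y_4) = (1695·19479104415 + 371·88·1011304712, 1695·1011304712 + 88·19479104415) = (66034158220801, 3428322675360)
(x_5, y_5) = (1695·66034158220801 + 371·88·3428322675360, 1695·3428322675360 + 88·66034158220801) = (223855776889410975, 11622012858165688)

1695 88
5746049 298320
19479104415 1011304712
66034158220801 3428322675360
223855776889410975 11622012858165688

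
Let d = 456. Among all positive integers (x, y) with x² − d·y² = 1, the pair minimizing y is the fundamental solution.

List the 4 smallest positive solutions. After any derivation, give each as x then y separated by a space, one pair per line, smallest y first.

[21; 2,1,4,1,2,42] for √456; ℓ=6 ⇒ convergent index 5
k=0  a_k=21  p_k/q_k = 21/1
…
k=4  a_k=1  p_k/q_k = 363/17
k=5  a_k=2  p_k/q_k = 1025/48
(x₁, y₁) = (1025, 48);  1025² − 456·48² = 1 ✓
(1025+48√456)^2 = 2101249 + 98400√456
(1025+48√456)^3 = 4307559425 + 201719952√456
(1025+48√456)^4 = 8830494720001 + 413525803200√456

1025 48
2101249 98400
4307559425 201719952
8830494720001 413525803200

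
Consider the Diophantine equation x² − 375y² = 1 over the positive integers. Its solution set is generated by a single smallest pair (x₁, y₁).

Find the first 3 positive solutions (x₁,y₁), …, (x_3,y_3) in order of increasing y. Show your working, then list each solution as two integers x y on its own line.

15124 781
457470751 23623688
13837575261124 714569313843

√375 → a₀=19, period (2,1,2,1,5,1,2,1,2,38); ℓ=10 even so k=9
a_0=19:  p_0=19·1+0=19,  q_0=19·0+1=1
…
a_2=1:  p_2=1·39+19=58,  q_2=1·2+1=3
…
a_4=1:  p_4=1·155+58=213,  q_4=1·8+3=11
…
a_7=2:  p_7=2·1433+1220=4086,  q_7=2·74+63=211
a_8=1:  p_8=1·4086+1433=5519,  q_8=1·211+74=285
a_9=2:  p_9=2·5519+4086=15124,  q_9=2·285+211=781
fundamental: x₁=15124, y₁=781  (since 228735376 − 375·609961 = 1)
(15124+781√375)^2 = 457470751 + 23623688√375
(15124+781√375)^3 = 13837575261124 + 714569313843√375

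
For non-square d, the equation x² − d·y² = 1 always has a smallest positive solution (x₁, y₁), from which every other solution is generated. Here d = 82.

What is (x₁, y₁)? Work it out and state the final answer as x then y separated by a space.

163 18

√82 = [9; 18, …], period ℓ=1 (odd) → k=1
k=0  a_k=9  p_k/q_k = 9/1
k=1  a_k=18  p_k/q_k = 163/18
→ (163, 18).  Check: 163²=26569, 82·18²=26568, difference 1.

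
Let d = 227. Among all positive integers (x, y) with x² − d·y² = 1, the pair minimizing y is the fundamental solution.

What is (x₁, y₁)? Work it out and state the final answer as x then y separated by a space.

d=227: √d = [15; 15,30] (ℓ=2, even), read p_1/q_1
step 0: (15, 1)  from 15·(1,0) + (0,1)
step 1: (226, 15)  from 15·(15,1) + (1,0)
fundamental: x₁=226, y₁=15  (since 51076 − 227·225 = 1)

226 15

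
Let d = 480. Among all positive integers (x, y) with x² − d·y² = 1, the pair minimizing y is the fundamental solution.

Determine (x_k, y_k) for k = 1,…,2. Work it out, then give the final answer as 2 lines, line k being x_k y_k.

241 11
116161 5302

[21; 1,9,1,42] for √480; ℓ=4 ⇒ convergent index 3
a_0=21:  p_0=21·1+0=21,  q_0=21·0+1=1
…
a_2=9:  p_2=9·22+21=219,  q_2=9·1+1=10
a_3=1:  p_3=1·219+22=241,  q_3=1·10+1=11
→ (241, 11).  Check: 241²=58081, 480·11²=58080, difference 1.
(x_2, y_2) = (241·241 + 480·11·11, 241·11 + 11·241) = (116161, 5302)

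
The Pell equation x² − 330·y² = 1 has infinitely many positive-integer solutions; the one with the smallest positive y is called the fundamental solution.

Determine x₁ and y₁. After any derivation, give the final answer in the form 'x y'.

109 6

√330 = [18; 6,36, …], period ℓ=2 (even) → k=1
step 0: (18, 1)  from 18·(1,0) + (0,1)
step 1: (109, 6)  from 6·(18,1) + (1,0)
fundamental: x₁=109, y₁=6  (since 11881 − 330·36 = 1)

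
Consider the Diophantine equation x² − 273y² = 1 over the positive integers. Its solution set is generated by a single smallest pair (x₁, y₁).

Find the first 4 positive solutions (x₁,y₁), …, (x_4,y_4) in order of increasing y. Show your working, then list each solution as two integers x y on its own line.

d=273: √d = [16; 1,1,10,1,1,32] (ℓ=6, even), read p_5/q_5
i=0: a=16 ⇒ p=16, q=1
i=1: a=1 ⇒ p=17, q=1
i=2: a=1 ⇒ p=33, q=2
…
i=4: a=1 ⇒ p=380, q=23
i=5: a=1 ⇒ p=727, q=44
→ (727, 44).  Check: 727²=528529, 273·44²=528528, difference 1.
k=2:  x_2 = 727·727+273·44·44 = 1057057,  y_2 = 727·44+44·727 = 63976
k=3:  x_3 = 727·1057057+273·44·63976 = 1536960151,  y_3 = 727·63976+44·1057057 = 93021060
k=4:  x_4 = 727·1536960151+273·44·93021060 = 2234739002497,  y_4 = 727·93021060+44·1536960151 = 135252557264

727 44
1057057 63976
1536960151 93021060
2234739002497 135252557264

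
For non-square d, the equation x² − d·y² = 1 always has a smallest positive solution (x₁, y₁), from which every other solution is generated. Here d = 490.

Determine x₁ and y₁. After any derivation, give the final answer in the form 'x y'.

√490 = [22; 7,2,1,4,4,4,1,2,7,44, …], period ℓ=10 (even) → k=9
step 0: (22, 1)  from 22·(1,0) + (0,1)
step 1: (155, 7)  from 7·(22,1) + (1,0)
…
step 3: (487, 22)  from 1·(332,15) + (155,7)
…
step 7: (50315, 2273)  from 1·(40708,1839) + (9607,434)
step 8: (141338, 6385)  from 2·(50315,2273) + (40708,1839)
step 9: (1039681, 46968)  from 7·(141338,6385) + (50315,2273)
(x₁, y₁) = (1039681, 46968);  1039681² − 490·46968² = 1 ✓

1039681 46968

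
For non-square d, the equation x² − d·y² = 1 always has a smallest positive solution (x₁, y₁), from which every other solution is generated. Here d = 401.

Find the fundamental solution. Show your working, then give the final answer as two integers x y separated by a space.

801 40

√401 = [20; 40, …], period ℓ=1 (odd) → k=1
k=0  a_k=20  p_k/q_k = 20/1
k=1  a_k=40  p_k/q_k = 801/40
→ (801, 40).  Check: 801²=641601, 401·40²=641600, difference 1.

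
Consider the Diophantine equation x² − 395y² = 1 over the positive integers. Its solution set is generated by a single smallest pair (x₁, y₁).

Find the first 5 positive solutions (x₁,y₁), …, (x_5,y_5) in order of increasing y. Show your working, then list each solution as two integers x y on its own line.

159 8
50561 2544
16078239 808984
5112829441 257254368
1625863683999 81806080040

d=395: √d = [19; 1,6,1,38] (ℓ=4, even), read p_3/q_3
a_0=19:  p_0=19·1+0=19,  q_0=19·0+1=1
a_1=1:  p_1=1·19+1=20,  q_1=1·1+0=1
a_2=6:  p_2=6·20+19=139,  q_2=6·1+1=7
a_3=1:  p_3=1·139+20=159,  q_3=1·7+1=8
(x₁, y₁) = (159, 8);  159² − 395·8² = 1 ✓
(159+8√395)^2 = 50561 + 2544√395
(159+8√395)^3 = 16078239 + 808984√395
(159+8√395)^4 = 5112829441 + 257254368√395
(159+8√395)^5 = 1625863683999 + 81806080040√395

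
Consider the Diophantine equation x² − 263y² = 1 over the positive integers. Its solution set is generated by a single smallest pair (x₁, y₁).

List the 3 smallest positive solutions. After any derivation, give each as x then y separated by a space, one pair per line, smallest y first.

√263 = [16; 4,1,1,1,1,15,1,1,1,1,4,32, …], period ℓ=12 (even) → k=11
k=0  a_k=16  p_k/q_k = 16/1
k=1  a_k=4  p_k/q_k = 65/4
…
k=4  a_k=1  p_k/q_k = 227/14
…
k=6  a_k=15  p_k/q_k = 5822/359
k=7  a_k=1  p_k/q_k = 6195/382
…
k=10  a_k=1  p_k/q_k = 30229/1864
k=11  a_k=4  p_k/q_k = 139128/8579
fundamental: x₁=139128, y₁=8579  (since 19356600384 − 263·73599241 = 1)
(x_2, y_2) = (139128·139128 + 263·8579·8579, 139128·8579 + 8579·139128) = (38713200767, 2387158224)
(x_3, y_3) = (139128·38713200767 + 263·8579·2387158224, 139128·2387158224 + 8579·38713200767) = (10772180392483224, 664241098768765)

139128 8579
38713200767 2387158224
10772180392483224 664241098768765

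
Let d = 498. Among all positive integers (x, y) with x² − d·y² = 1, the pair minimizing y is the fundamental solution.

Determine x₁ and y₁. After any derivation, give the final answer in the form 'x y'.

d=498: √d = [22; 3,6,22,6,3,44] (ℓ=6, even), read p_5/q_5
i=0: a=22 ⇒ p=22, q=1
i=1: a=3 ⇒ p=67, q=3
i=2: a=6 ⇒ p=424, q=19
i=3: a=22 ⇒ p=9395, q=421
i=4: a=6 ⇒ p=56794, q=2545
i=5: a=3 ⇒ p=179777, q=8056
→ (179777, 8056).  Check: 179777²=32319769729, 498·8056²=32319769728, difference 1.

179777 8056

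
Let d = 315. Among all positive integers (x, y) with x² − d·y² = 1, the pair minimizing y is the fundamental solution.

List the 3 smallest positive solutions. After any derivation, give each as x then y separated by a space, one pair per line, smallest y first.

71 4
10081 568
1431431 80652

d=315: √d = [17; 1,2,1,34] (ℓ=4, even), read p_3/q_3
step 0: (17, 1)  from 17·(1,0) + (0,1)
…
step 2: (53, 3)  from 2·(18,1) + (17,1)
step 3: (71, 4)  from 1·(53,3) + (18,1)
fundamental: x₁=71, y₁=4  (since 5041 − 315·16 = 1)
(71+4√315)^2 = 10081 + 568√315
(71+4√315)^3 = 1431431 + 80652√315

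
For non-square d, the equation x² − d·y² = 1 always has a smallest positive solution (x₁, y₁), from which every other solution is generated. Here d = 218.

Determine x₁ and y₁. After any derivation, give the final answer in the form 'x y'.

[14; 1,3,3,1,28] for √218; ℓ=5 ⇒ convergent index 9
i=0: a=14 ⇒ p=14, q=1
i=1: a=1 ⇒ p=15, q=1
…
i=3: a=3 ⇒ p=192, q=13
…
i=5: a=28 ⇒ p=7220, q=489
i=6: a=1 ⇒ p=7471, q=506
i=7: a=3 ⇒ p=29633, q=2007
i=8: a=3 ⇒ p=96370, q=6527
i=9: a=1 ⇒ p=126003, q=8534
→ (126003, 8534).  Check: 126003²=15876756009, 218·8534²=15876756008, difference 1.

126003 8534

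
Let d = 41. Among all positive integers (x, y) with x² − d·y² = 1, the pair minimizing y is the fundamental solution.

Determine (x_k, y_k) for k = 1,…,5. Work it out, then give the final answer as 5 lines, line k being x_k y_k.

2049 320
8396801 1311360
34410088449 5373952960
141012534067201 22022457918720
577869330197301249 90248027176961600

√41 = [6; 2,2,12, …], period ℓ=3 (odd) → k=5
a_0=6:  p_0=6·1+0=6,  q_0=6·0+1=1
…
a_2=2:  p_2=2·13+6=32,  q_2=2·2+1=5
a_3=12:  p_3=12·32+13=397,  q_3=12·5+2=62
a_4=2:  p_4=2·397+32=826,  q_4=2·62+5=129
a_5=2:  p_5=2·826+397=2049,  q_5=2·129+62=320
→ (2049, 320).  Check: 2049²=4198401, 41·320²=4198400, difference 1.
(x_2, y_2) = (2049·2049 + 41·320·320, 2049·320 + 320·2049) = (8396801, 1311360)
(x_3, y_3) = (2049·8396801 + 41·320·1311360, 2049·1311360 + 320·8396801) = (34410088449, 5373952960)
(x_4, y_4) = (2049·34410088449 + 41·320·5373952960, 2049·5373952960 + 320·34410088449) = (141012534067201, 22022457918720)
(x_5, y_5) = (2049·141012534067201 + 41·320·22022457918720, 2049·22022457918720 + 320·141012534067201) = (577869330197301249, 90248027176961600)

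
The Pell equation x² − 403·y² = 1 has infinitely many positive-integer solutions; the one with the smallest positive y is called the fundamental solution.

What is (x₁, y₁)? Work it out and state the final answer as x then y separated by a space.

[20; 13,2,1,3,1,3,1,2,13,40] for √403; ℓ=10 ⇒ convergent index 9
i=0: a=20 ⇒ p=20, q=1
i=1: a=13 ⇒ p=261, q=13
i=2: a=2 ⇒ p=542, q=27
i=3: a=1 ⇒ p=803, q=40
…
i=5: a=1 ⇒ p=3754, q=187
i=6: a=3 ⇒ p=14213, q=708
i=7: a=1 ⇒ p=17967, q=895
i=8: a=2 ⇒ p=50147, q=2498
i=9: a=13 ⇒ p=669878, q=33369
→ (669878, 33369).  Check: 669878²=448736534884, 403·33369²=448736534883, difference 1.

669878 33369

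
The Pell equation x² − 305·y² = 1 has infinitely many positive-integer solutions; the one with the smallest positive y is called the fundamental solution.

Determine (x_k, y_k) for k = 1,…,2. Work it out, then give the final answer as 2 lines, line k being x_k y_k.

489 28
478241 27384

[17; 2,6,2,34] for √305; ℓ=4 ⇒ convergent index 3
k=0  a_k=17  p_k/q_k = 17/1
k=1  a_k=2  p_k/q_k = 35/2
k=2  a_k=6  p_k/q_k = 227/13
k=3  a_k=2  p_k/q_k = 489/28
fundamental: x₁=489, y₁=28  (since 239121 − 305·784 = 1)
(x_2, y_2) = (489·489 + 305·28·28, 489·28 + 28·489) = (478241, 27384)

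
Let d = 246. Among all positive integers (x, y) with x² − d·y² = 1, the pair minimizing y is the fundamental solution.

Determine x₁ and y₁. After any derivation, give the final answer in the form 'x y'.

88805 5662

[15; 1,2,5,1,14,1,5,2,1,30] for √246; ℓ=10 ⇒ convergent index 9
step 0: (15, 1)  from 15·(1,0) + (0,1)
step 1: (16, 1)  from 1·(15,1) + (1,0)
step 2: (47, 3)  from 2·(16,1) + (15,1)
step 3: (251, 16)  from 5·(47,3) + (16,1)
…
step 7: (28028, 1787)  from 5·(4721,301) + (4423,282)
step 8: (60777, 3875)  from 2·(28028,1787) + (4721,301)
step 9: (88805, 5662)  from 1·(60777,3875) + (28028,1787)
fundamental: x₁=88805, y₁=5662  (since 7886328025 − 246·32058244 = 1)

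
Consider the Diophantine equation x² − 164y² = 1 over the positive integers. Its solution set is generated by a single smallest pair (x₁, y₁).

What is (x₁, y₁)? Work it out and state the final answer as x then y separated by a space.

[12; 1,4,6,4,1,24] for √164; ℓ=6 ⇒ convergent index 5
a_0=12:  p_0=12·1+0=12,  q_0=12·0+1=1
a_1=1:  p_1=1·12+1=13,  q_1=1·1+0=1
…
a_3=6:  p_3=6·64+13=397,  q_3=6·5+1=31
a_4=4:  p_4=4·397+64=1652,  q_4=4·31+5=129
a_5=1:  p_5=1·1652+397=2049,  q_5=1·129+31=160
fundamental: x₁=2049, y₁=160  (since 4198401 − 164·25600 = 1)

2049 160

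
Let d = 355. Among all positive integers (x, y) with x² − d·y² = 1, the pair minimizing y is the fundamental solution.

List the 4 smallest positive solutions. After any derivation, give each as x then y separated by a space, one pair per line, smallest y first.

d=355: √d = [18; 1,5,3,3,1,6,1,3,3,5,1,36] (ℓ=12, even), read p_11/q_11
a_0=18:  p_0=18·1+0=18,  q_0=18·0+1=1
…
a_7=1:  p_7=1·10457+1545=12002,  q_7=1·555+82=637
…
a_9=3:  p_9=3·46463+12002=151391,  q_9=3·2466+637=8035
a_10=5:  p_10=5·151391+46463=803418,  q_10=5·8035+2466=42641
a_11=1:  p_11=1·803418+151391=954809,  q_11=1·42641+8035=50676
(x₁, y₁) = (954809, 50676);  954809² − 355·50676² = 1 ✓
(x_2, y_2) = (954809·954809 + 355·50676·50676, 954809·50676 + 50676·954809) = (1823320452961, 96771801768)
(x_3, y_3) = (954809·1823320452961 + 355·50676·96771801768, 954809·96771801768 + 50676·1823320452961) = (3481845556741524089, 184797174548553948)
(x_4, y_4) = (954809·3481845556741524089 + 355·50676·184797174548553948, 954809·184797174548553948 + 50676·3481845556741524089) = (6648994948371812427335041, 352892010866963721270096)

954809 50676
1823320452961 96771801768
3481845556741524089 184797174548553948
6648994948371812427335041 352892010866963721270096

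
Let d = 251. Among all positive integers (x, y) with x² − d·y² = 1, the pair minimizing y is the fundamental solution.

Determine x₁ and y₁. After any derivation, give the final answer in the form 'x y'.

d=251: √d = [15; 1,5,2,1,2,…,5,1,30] (ℓ=14, even), read p_13/q_13
a_0=15:  p_0=15·1+0=15,  q_0=15·0+1=1
…
a_3=2:  p_3=2·95+16=206,  q_3=2·6+1=13
…
a_8=2:  p_8=2·29563+1917=61043,  q_8=2·1866+121=3853
…
a_12=5:  p_12=5·577033+212692=3097857,  q_12=5·36422+13425=195535
a_13=1:  p_13=1·3097857+577033=3674890,  q_13=1·195535+36422=231957
fundamental: x₁=3674890, y₁=231957  (since 13504816512100 − 251·53804049849 = 1)

3674890 231957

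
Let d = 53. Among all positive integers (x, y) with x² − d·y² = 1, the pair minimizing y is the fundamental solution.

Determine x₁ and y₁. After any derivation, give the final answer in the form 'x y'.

[7; 3,1,1,3,14] for √53; ℓ=5 ⇒ convergent index 9
k=0  a_k=7  p_k/q_k = 7/1
k=1  a_k=3  p_k/q_k = 22/3
…
k=3  a_k=1  p_k/q_k = 51/7
k=4  a_k=3  p_k/q_k = 182/25
…
k=7  a_k=1  p_k/q_k = 10578/1453
k=8  a_k=1  p_k/q_k = 18557/2549
k=9  a_k=3  p_k/q_k = 66249/9100
fundamental: x₁=66249, y₁=9100  (since 4388930001 − 53·82810000 = 1)

66249 9100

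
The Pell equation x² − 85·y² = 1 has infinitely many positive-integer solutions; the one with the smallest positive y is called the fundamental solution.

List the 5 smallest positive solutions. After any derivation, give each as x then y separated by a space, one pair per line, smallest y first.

285769 30996
163327842721 17715391848
93348068572789129 10125019625991228
53351968415791425367681 5786833466982059076816
30492677324331251603220874249 3307395226041867061019271780

√85 → a₀=9, period (4,1,1,4,18); ℓ=5 odd so k=9
i=0: a=9 ⇒ p=9, q=1
…
i=2: a=1 ⇒ p=46, q=5
…
i=4: a=4 ⇒ p=378, q=41
…
i=6: a=4 ⇒ p=27926, q=3029
…
i=8: a=1 ⇒ p=62739, q=6805
i=9: a=4 ⇒ p=285769, q=30996
→ (285769, 30996).  Check: 285769²=81663921361, 85·30996²=81663921360, difference 1.
(285769+30996√85)^2 = 163327842721 + 17715391848√85
(285769+30996√85)^3 = 93348068572789129 + 10125019625991228√85
(285769+30996√85)^4 = 53351968415791425367681 + 5786833466982059076816√85
(285769+30996√85)^5 = 30492677324331251603220874249 + 3307395226041867061019271780√85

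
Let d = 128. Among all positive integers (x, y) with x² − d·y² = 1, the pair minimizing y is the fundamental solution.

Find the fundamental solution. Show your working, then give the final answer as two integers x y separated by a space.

d=128: √d = [11; 3,5,3,22] (ℓ=4, even), read p_3/q_3
a_0=11:  p_0=11·1+0=11,  q_0=11·0+1=1
…
a_2=5:  p_2=5·34+11=181,  q_2=5·3+1=16
a_3=3:  p_3=3·181+34=577,  q_3=3·16+3=51
fundamental: x₁=577, y₁=51  (since 332929 − 128·2601 = 1)

577 51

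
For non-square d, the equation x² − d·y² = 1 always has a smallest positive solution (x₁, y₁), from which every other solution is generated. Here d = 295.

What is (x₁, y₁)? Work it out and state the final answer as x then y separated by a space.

√295 → a₀=17, period (5,1,2,3,2,6,2,3,2,1,5,34); ℓ=12 even so k=11
i=0: a=17 ⇒ p=17, q=1
…
i=3: a=2 ⇒ p=292, q=17
i=4: a=3 ⇒ p=979, q=57
i=5: a=2 ⇒ p=2250, q=131
i=6: a=6 ⇒ p=14479, q=843
i=7: a=2 ⇒ p=31208, q=1817
i=8: a=3 ⇒ p=108103, q=6294
i=9: a=2 ⇒ p=247414, q=14405
i=10: a=1 ⇒ p=355517, q=20699
i=11: a=5 ⇒ p=2024999, q=117900
fundamental: x₁=2024999, y₁=117900  (since 4100620950001 − 295·13900410000 = 1)

2024999 117900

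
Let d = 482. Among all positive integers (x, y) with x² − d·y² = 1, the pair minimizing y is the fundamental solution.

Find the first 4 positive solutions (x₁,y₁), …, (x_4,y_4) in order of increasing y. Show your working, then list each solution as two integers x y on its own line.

√482 → a₀=21, period (1,20,1,42); ℓ=4 even so k=3
i=0: a=21 ⇒ p=21, q=1
…
i=2: a=20 ⇒ p=461, q=21
i=3: a=1 ⇒ p=483, q=22
fundamental: x₁=483, y₁=22  (since 233289 − 482·484 = 1)
(483+22√482)^2 = 466577 + 21252√482
(483+22√482)^3 = 450712899 + 20529410√482
(483+22√482)^4 = 435388193857 + 19831388808√482

483 22
466577 21252
450712899 20529410
435388193857 19831388808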